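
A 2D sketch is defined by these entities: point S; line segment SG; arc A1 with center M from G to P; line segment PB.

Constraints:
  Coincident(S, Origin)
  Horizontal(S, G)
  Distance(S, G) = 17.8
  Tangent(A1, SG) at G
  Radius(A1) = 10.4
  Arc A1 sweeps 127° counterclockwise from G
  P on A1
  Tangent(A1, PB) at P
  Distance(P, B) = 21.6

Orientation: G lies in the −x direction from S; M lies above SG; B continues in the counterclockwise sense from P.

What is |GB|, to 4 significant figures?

34.23

S is at the origin; S and G share the same y with |SG| = 17.8 and G on the −x side, so G = (-17.80, 0.000). Since A1 is tangent to SG there, MG ⟂ SG, so M = G + (0, 10.4) = (-17.80, 10.40). On A1, G sits at bearing -90° from M; a 127° counterclockwise sweep puts P at bearing 37°, so P = M + 10.4·(cos 37°, sin 37°) = (-9.494, 16.66). The tangent condition forces MP to be normal to PB, so PB runs along (−sin 37°, cos 37°); with |PB| = 21.6, B = (-22.49, 33.91). Then |GB| = |B − G| = 34.23.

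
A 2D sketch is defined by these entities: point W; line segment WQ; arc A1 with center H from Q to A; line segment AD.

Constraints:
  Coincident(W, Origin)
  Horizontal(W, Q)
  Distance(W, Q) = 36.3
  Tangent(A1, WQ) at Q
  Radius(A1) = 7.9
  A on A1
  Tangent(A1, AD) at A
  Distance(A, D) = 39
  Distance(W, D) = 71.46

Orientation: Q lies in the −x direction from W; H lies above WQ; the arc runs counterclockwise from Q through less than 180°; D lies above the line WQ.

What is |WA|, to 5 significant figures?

33.625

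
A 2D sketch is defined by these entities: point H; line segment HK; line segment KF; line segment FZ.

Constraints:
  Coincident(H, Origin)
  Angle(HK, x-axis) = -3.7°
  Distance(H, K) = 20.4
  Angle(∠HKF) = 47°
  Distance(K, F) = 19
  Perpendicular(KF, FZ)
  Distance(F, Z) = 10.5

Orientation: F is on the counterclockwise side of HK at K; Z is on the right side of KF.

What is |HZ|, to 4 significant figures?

25.92

∠HKF = 47.0°, so KF runs at -3.7° + (180° − 47.0°) = 129.3° from the x-axis; with |KF| = 19.0, F = K + 19.0·(cos 129.3°, sin 129.3°) = (8.323, 13.39). The perpendicularity gives FZ at right angles to KF; with |FZ| = 10.5 on the right of KF, Z = F + 10.5·(0.7738, 0.6334) = (16.45, 20.04). Then |HZ| = |Z − H| = 25.92.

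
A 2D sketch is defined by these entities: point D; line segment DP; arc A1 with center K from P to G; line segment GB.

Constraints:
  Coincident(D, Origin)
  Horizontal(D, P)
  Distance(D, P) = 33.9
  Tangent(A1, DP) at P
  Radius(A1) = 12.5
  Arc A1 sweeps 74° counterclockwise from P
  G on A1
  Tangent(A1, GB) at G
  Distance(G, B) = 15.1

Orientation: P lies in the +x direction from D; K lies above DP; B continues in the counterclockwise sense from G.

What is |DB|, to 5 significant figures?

55.347

On A1, P sits at bearing -90° from K; a 74° counterclockwise sweep puts G at bearing -16°, so G = K + 12.5·(cos -16°, sin -16°) = (45.916, 9.0545). The tangent condition forces KG to be normal to GB, so GB runs along (−sin -16°, cos -16°); with |GB| = 15.1, B = (50.078, 23.570). Then |DB| = |B − D| = 55.347.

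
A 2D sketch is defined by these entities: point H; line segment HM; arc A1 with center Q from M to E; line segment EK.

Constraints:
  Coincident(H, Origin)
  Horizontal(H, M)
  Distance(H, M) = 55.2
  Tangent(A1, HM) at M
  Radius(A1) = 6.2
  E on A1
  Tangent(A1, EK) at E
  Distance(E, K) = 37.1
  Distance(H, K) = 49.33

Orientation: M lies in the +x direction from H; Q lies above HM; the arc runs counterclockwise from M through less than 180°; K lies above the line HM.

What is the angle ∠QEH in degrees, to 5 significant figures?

35.423°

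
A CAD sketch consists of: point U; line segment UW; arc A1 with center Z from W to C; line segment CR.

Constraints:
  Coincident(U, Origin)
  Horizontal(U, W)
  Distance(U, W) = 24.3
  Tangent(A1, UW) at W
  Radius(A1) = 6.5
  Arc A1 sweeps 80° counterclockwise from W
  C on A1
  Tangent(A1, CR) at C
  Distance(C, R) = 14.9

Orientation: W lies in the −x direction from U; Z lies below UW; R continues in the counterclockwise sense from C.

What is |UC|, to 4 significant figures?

31.17

U is at the origin; U and W share the same y with |UW| = 24.3 and W on the −x side, so W = (-24.30, 0.000). The tangent condition forces ZW to be normal to UW, so Z = W + (0, -6.5) = (-24.30, -6.500). On A1, W sits at bearing 90° from Z; an 80° counterclockwise sweep puts C at bearing 170°, so C = Z + 6.5·(cos 170°, sin 170°) = (-30.70, -5.371). Then |UC| = |C − U| = 31.17.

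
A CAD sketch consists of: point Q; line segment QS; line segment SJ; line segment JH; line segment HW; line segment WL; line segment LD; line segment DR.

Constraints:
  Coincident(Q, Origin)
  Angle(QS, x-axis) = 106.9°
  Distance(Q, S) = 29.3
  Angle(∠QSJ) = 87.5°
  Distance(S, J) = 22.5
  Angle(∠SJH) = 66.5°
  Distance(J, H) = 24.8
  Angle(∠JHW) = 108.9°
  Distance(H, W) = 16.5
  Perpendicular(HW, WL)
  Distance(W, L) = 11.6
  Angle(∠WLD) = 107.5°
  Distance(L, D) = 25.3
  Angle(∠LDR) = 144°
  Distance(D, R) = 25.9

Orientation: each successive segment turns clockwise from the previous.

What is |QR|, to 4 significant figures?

46.74

∠WLD = 107.5° gives LD at 27.30° from the x-axis; with |LD| = 25.3, D = (13.60, 29.37). ∠LDR = 144.0° gives DR at -8.700° from the x-axis; with |DR| = 25.9, R = (39.20, 25.45). Then |QR| = |R − Q| = 46.74.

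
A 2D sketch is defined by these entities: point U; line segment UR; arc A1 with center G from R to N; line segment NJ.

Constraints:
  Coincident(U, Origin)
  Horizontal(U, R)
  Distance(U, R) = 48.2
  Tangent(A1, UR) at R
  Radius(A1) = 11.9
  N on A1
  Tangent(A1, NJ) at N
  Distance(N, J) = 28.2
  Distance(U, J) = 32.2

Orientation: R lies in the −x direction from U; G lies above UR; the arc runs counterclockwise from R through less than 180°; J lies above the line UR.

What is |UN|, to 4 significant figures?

39.56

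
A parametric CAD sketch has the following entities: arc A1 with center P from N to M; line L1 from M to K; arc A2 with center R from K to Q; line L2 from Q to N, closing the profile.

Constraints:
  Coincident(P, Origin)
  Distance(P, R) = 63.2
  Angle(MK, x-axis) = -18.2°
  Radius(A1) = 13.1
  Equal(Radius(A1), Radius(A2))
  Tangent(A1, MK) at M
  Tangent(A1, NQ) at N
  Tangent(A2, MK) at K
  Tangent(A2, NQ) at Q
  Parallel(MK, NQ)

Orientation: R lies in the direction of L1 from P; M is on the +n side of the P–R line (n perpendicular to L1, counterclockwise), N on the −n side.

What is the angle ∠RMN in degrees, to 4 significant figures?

78.29°

The slot axis is L1's direction at -18.2°, so u = (cos -18.2°, sin -18.2°) = (0.9500, -0.3123) and n = (−sin -18.2°, cos -18.2°) = (0.3123, 0.9500). P is at the origin and R lies 63.2 along u from P, so R = 63.2·u = (60.04, -19.74). Tangency of A1 to both parallel lines with radius 13.1 puts M and N at P ± 13.1·n: M = (4.092, 12.44), N = (-4.092, -12.44). Then cos ∠RMN = MR·MN / (|MR||MN|), giving 78.29°.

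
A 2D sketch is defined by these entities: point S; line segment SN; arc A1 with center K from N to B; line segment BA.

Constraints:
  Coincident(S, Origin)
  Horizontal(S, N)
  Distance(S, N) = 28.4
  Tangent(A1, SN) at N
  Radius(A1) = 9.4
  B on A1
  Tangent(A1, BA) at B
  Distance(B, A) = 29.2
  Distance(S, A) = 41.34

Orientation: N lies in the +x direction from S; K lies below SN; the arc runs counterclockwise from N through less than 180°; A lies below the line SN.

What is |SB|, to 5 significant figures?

20.912

Checks: ∠(KN, NS) = 90.00° ✓; |KN| = 9.400 ✓; |KB| = 9.400 ✓; ∠(KB, BA) = 90.00° ✓; |BA| = 29.20 ✓; |SA| = 41.34 ✓.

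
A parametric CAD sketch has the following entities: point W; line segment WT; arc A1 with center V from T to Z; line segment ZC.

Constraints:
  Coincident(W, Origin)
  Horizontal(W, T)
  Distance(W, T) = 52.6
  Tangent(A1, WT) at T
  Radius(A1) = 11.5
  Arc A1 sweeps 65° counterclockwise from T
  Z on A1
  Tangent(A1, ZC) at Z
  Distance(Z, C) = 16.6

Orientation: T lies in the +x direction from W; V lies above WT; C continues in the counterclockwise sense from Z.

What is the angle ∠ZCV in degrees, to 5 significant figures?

34.713°

W is at the origin; W and T share the same y with |WT| = 52.6 and T on the +x side, so T = (52.600, 0.0000). A1 meets WT tangentially, so VT is at right angles to WT, so V = T + (0, 11.5) = (52.600, 11.500). On A1, T sits at bearing -90° from V; a 65° counterclockwise sweep puts Z at bearing -25°, so Z = V + 11.5·(cos -25°, sin -25°) = (63.023, 6.6399). Since A1 is tangent to ZC there, VZ ⟂ ZC, so ZC runs along (−sin -25°, cos -25°); with |ZC| = 16.6, C = (70.038, 21.685). Then cos ∠ZCV = CZ·CV / (|CZ||CV|), giving 34.713°.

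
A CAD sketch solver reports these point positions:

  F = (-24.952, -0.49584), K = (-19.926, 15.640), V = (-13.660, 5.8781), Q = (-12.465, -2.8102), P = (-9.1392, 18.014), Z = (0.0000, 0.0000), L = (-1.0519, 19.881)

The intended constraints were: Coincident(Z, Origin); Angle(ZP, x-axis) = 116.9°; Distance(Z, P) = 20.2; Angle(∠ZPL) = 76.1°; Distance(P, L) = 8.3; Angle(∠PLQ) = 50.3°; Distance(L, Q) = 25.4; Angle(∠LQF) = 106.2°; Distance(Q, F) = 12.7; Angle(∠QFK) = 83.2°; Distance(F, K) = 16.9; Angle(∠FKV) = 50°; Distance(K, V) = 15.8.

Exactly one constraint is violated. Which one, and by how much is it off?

Distance(K, V) = 15.8 — off by 4.20.

Z = (0.00, 0.00) ✓; ZP at 116.9° ✓; |ZP| = 20.20 ✓; ∠ZPL = 76.10° ✓; |PL| = 8.300 ✓; ∠PLQ = 50.30° ✓; |LQ| = 25.40 ✓; ∠LQF = 106.2° ✓; |QF| = 12.70 ✓; ∠QFK = 83.20° ✓; |FK| = 16.90 ✓; ∠FKV = 50.00° ✓; |KV| = 11.60 ✗.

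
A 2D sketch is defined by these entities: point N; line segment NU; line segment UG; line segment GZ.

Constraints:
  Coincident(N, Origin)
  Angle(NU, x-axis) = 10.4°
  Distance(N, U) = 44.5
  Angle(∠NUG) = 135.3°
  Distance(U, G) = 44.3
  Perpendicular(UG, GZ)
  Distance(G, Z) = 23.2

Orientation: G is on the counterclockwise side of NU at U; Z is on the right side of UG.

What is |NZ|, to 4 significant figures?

93.47

∠NUG = 135.3°, so UG runs at 10.4° + (180° − 135.3°) = 55.10° from the x-axis; with |UG| = 44.3, G = U + 44.3·(cos 55.10°, sin 55.10°) = (69.11, 44.37). UG ⟂ GZ; with |GZ| = 23.2 on the right of UG, Z = G + 23.2·(0.8202, -0.5721) = (88.14, 31.09). Then |NZ| = |Z − N| = 93.47.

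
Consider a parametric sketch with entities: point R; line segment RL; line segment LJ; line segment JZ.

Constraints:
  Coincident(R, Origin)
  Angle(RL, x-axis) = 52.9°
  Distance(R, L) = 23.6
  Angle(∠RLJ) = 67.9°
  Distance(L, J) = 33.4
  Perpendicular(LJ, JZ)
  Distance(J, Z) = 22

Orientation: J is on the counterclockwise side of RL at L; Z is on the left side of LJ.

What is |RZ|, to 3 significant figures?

24.5

R is at the origin; RL runs at 52.9° with length 23.6, so L = 23.6·(cos 52.9°, sin 52.9°) = (14.2, 18.8). ∠RLJ = 67.9°, so LJ runs at 52.9° + (180° − 67.9°) = 165° from the x-axis; with |LJ| = 33.4, J = L + 33.4·(cos 165°, sin 165°) = (-18.0, 27.5). LJ is perpendicular to JZ; with |JZ| = 22.0 on the left of LJ, Z = J + 22.0·(-0.259, -0.966) = (-23.7, 6.22). Then |RZ| = |Z − R| = 24.5.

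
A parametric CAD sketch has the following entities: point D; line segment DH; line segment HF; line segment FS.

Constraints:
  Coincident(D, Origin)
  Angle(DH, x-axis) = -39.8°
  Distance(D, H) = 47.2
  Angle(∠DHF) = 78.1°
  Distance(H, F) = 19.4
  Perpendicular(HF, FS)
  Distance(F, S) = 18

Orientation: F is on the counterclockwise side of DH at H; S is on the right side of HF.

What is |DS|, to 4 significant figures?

64.91

∠DHF = 78.1°, so HF runs at -39.8° + (180° − 78.1°) = 62.10° from the x-axis; with |HF| = 19.4, F = H + 19.4·(cos 62.10°, sin 62.10°) = (45.34, -13.07). The perpendicularity gives FS at right angles to HF; with |FS| = 18.0 on the right of HF, S = F + 18.0·(0.8838, -0.4679) = (61.25, -21.49). Then |DS| = |S − D| = 64.91.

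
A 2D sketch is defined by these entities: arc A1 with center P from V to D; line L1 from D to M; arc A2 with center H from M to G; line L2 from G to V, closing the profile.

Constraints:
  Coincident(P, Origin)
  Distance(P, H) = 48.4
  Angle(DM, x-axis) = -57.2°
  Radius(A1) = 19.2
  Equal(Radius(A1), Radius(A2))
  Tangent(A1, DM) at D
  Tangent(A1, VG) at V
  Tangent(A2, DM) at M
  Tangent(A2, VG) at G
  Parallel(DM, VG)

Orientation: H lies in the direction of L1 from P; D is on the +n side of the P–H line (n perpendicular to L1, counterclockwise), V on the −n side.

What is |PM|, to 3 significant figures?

52.1

The slot axis is L1's direction at -57.2°, so u = (cos -57.2°, sin -57.2°) = (0.542, -0.841) and n = (−sin -57.2°, cos -57.2°) = (0.841, 0.542). P is at the origin and H lies 48.4 along u from P, so H = 48.4·u = (26.2, -40.7). Tangency of A1 to both parallel lines with radius 19.2 puts D and V at P ± 19.2·n: D = (16.1, 10.4), V = (-16.1, -10.4). Equal radii place M and G the same way about H: M = H + 19.2·n = (42.4, -30.3), G = H − 19.2·n = (10.1, -51.1). Then |PM| = |M − P| = 52.1.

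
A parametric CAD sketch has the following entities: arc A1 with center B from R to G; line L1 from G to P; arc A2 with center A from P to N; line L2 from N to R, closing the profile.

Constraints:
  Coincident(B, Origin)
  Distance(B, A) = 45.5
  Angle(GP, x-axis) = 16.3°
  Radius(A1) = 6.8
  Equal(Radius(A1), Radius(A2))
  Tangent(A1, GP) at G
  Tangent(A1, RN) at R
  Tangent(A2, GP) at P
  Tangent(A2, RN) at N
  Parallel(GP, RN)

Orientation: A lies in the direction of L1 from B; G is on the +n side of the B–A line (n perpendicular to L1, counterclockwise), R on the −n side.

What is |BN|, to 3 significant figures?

46.0

The slot axis is L1's direction at 16.3°, so u = (cos 16.3°, sin 16.3°) = (0.960, 0.281) and n = (−sin 16.3°, cos 16.3°) = (-0.281, 0.960). B is at the origin and A lies 45.5 along u from B, so A = 45.5·u = (43.7, 12.8). Tangency of A1 to both parallel lines with radius 6.8 puts G and R at B ± 6.8·n: G = (-1.91, 6.53), R = (1.91, -6.53). Equal radii place P and N the same way about A: P = A + 6.8·n = (41.8, 19.3), N = A − 6.8·n = (45.6, 6.24). Then |BN| = |N − B| = 46.0.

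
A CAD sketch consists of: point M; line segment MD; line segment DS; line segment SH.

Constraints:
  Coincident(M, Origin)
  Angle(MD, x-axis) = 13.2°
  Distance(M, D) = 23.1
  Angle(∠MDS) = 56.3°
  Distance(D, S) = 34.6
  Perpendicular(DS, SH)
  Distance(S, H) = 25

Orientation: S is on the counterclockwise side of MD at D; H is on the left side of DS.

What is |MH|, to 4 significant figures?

22.54

M is at the origin; MD runs at 13.2° with length 23.1, so D = 23.1·(cos 13.2°, sin 13.2°) = (22.49, 5.275). ∠MDS = 56.3°, so DS runs at 13.2° + (180° − 56.3°) = 136.9° from the x-axis; with |DS| = 34.6, S = D + 34.6·(cos 136.9°, sin 136.9°) = (-2.774, 28.92). DS is perpendicular to SH; with |SH| = 25.0 on the left of DS, H = S + 25.0·(-0.6833, -0.7302) = (-19.86, 10.66). Then |MH| = |H − M| = 22.54.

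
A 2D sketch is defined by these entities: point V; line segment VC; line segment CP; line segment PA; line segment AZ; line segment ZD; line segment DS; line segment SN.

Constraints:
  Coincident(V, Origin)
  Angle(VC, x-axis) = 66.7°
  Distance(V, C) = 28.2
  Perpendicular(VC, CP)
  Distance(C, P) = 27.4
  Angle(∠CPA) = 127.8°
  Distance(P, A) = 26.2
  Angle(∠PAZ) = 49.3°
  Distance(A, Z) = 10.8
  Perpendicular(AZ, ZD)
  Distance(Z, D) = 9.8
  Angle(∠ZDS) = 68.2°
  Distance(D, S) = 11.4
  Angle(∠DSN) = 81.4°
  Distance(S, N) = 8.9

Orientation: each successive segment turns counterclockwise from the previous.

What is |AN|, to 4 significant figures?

5.169

V is at the origin; VC runs at 66.7° with length 28.2, so C = (11.15, 25.90). VC is perpendicular to CP, so CP runs at 156.7°; with |CP| = 27.4, P = (-14.01, 36.74). ∠CPA = 127.8° gives PA at -151.1° from the x-axis; with |PA| = 26.2, A = (-36.95, 24.08). ∠PAZ = 49.3° gives AZ at -20.40° from the x-axis; with |AZ| = 10.8, Z = (-26.83, 20.31). AZ is perpendicular to ZD, so ZD runs at 69.60°; with |ZD| = 9.8, D = (-23.41, 29.50). ∠ZDS = 68.2° gives DS at -178.6° from the x-axis; with |DS| = 11.4, S = (-34.81, 29.22). ∠DSN = 81.4° gives SN at -80.00° from the x-axis; with |SN| = 8.9, N = (-33.26, 20.45). Then |AN| = |N − A| = 5.169.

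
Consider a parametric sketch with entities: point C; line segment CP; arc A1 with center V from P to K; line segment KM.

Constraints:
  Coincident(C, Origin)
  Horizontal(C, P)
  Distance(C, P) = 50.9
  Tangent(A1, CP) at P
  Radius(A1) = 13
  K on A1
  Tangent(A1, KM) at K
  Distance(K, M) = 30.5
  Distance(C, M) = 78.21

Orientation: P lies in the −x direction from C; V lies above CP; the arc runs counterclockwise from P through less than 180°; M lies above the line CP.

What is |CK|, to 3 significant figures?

48.2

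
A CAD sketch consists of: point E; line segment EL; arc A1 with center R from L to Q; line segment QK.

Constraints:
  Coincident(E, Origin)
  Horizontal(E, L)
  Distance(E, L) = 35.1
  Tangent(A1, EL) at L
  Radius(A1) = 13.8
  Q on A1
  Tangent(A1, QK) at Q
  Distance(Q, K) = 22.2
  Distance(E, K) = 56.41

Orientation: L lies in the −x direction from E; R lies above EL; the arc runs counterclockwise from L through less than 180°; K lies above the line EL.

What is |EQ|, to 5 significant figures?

34.237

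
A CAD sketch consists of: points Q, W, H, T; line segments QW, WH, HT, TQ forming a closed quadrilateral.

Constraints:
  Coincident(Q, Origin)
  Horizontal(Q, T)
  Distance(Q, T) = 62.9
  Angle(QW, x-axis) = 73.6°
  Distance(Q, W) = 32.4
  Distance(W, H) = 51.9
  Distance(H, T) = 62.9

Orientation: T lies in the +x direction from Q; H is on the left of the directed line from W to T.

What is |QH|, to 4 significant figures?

80.10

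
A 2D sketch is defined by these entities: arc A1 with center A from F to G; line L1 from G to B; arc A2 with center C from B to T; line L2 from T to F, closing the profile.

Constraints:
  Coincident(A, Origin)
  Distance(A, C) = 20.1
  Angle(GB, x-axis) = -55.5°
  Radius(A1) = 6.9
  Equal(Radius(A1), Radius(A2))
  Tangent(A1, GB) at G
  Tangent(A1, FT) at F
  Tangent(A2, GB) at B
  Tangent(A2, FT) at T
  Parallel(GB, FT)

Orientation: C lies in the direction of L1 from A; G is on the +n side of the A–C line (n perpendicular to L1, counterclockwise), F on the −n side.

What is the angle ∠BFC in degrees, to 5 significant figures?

15.526°

The slot axis is L1's direction at -55.5°, so u = (cos -55.5°, sin -55.5°) = (0.56641, -0.82413) and n = (−sin -55.5°, cos -55.5°) = (0.82413, 0.56641). A is at the origin and C lies 20.1 along u from A, so C = 20.1·u = (11.385, -16.565). Tangency of A1 to both parallel lines with radius 6.9 puts G and F at A ± 6.9·n: G = (5.6865, 3.9082), F = (-5.6865, -3.9082). Equal radii place B and T the same way about C: B = C + 6.9·n = (17.071, -12.657), T = C − 6.9·n = (5.6983, -20.473). Then cos ∠BFC = FB·FC / (|FB||FC|), giving 15.526°.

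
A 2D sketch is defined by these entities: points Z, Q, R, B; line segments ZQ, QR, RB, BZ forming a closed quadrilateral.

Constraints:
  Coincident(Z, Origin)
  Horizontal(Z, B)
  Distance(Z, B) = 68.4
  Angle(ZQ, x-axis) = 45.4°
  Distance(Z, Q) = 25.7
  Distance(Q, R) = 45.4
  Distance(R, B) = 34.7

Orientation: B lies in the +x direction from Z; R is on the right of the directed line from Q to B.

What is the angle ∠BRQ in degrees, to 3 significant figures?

82.8°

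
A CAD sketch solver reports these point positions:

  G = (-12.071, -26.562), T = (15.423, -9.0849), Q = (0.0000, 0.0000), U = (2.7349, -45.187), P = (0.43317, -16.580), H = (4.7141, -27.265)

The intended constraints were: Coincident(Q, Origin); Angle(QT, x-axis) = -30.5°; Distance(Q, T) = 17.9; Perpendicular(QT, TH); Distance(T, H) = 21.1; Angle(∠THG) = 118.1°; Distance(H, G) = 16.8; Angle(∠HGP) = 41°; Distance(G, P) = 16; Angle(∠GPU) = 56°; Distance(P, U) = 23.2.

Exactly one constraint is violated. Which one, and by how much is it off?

Distance(P, U) = 23.2 — off by 5.50.

Q = (0.00, 0.00) ✓; QT at -30.50° ✓; |QT| = 17.90 ✓; ∠(QT, TH) = 90.00° ✓; |TH| = 21.10 ✓; ∠THG = 118.1° ✓; |HG| = 16.80 ✓; ∠HGP = 41.00° ✓; |GP| = 16.00 ✓; ∠GPU = 56.00° ✓; |PU| = 28.70 ✗.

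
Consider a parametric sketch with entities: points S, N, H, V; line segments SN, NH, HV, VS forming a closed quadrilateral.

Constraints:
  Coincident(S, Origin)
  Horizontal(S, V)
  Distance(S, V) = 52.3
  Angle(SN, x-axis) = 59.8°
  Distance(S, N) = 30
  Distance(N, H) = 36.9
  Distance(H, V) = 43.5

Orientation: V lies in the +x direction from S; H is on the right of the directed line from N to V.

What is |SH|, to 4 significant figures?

14.68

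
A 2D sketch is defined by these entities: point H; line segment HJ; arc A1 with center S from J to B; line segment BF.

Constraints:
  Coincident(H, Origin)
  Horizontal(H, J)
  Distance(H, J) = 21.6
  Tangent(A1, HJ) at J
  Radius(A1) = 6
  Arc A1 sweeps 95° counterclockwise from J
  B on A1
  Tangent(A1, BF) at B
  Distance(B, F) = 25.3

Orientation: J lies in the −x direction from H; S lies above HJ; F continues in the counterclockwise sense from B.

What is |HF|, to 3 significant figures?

36.4

H is at the origin; H and J share the same y with |HJ| = 21.6 and J on the −x side, so J = (-21.6, 0.00). The tangent condition forces SJ to be normal to HJ, so S = J + (0, 6) = (-21.6, 6.00). On A1, J sits at bearing -90° from S; a 95° counterclockwise sweep puts B at bearing 5°, so B = S + 6.0·(cos 5°, sin 5°) = (-15.6, 6.52). The tangent condition forces SB to be normal to BF, so BF runs along (−sin 5°, cos 5°); with |BF| = 25.3, F = (-17.8, 31.7). Then |HF| = |F − H| = 36.4.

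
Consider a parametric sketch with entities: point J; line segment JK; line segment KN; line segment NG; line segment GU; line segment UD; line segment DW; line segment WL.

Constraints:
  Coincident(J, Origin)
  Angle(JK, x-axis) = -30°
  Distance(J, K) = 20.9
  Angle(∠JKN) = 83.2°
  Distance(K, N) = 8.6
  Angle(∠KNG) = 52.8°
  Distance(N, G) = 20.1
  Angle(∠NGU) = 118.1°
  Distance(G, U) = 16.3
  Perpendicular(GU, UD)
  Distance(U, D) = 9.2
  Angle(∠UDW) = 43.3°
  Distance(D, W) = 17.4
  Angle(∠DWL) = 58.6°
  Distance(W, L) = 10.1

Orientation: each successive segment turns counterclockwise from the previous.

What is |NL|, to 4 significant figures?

33.23

∠UDW = 43.3° gives DW at 122.6° from the x-axis; with |DW| = 17.4, W = (-2.438, -10.80). ∠DWL = 58.6° gives WL at -116.0° from the x-axis; with |WL| = 10.1, L = (-6.865, -19.88). Then |NL| = |L − N| = 33.23.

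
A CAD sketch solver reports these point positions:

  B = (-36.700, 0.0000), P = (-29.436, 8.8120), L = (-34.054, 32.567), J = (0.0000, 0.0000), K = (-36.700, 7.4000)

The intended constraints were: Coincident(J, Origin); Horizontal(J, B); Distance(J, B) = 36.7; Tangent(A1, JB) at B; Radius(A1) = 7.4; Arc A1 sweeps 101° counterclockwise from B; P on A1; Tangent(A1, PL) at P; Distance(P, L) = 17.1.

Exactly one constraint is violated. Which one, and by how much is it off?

Distance(P, L) = 17.1 — off by 7.10.

J = (0.00, 0.00) ✓; J.y = 0.00, B.y = 0.00 ✓; |JB| = 36.70 ✓; ∠(KB, BJ) = 90.00° ✓; |KB| = 7.400 ✓; bearing(K→P) − bearing(K→B) = 101.0° ✓; |KP| = 7.400 ✓; ∠(KP, PL) = 90.00° ✓; |PL| = 24.20 ✗.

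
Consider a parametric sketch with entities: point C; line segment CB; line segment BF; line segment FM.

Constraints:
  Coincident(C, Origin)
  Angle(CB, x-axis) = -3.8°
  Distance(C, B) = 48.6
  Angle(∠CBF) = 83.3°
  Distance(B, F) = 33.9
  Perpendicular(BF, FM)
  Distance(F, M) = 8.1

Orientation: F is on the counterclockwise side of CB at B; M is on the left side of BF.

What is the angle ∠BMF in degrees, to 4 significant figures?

76.56°

C is at the origin; CB runs at -3.8° with length 48.6, so B = 48.6·(cos -3.8°, sin -3.8°) = (48.49, -3.221). ∠CBF = 83.3°, so BF runs at -3.8° + (180° − 83.3°) = 92.90° from the x-axis; with |BF| = 33.9, F = B + 33.9·(cos 92.90°, sin 92.90°) = (46.78, 30.64). The perpendicularity gives FM at right angles to BF; with |FM| = 8.1 on the left of BF, M = F + 8.1·(-0.9987, -0.05059) = (38.69, 30.23). Then cos ∠BMF = MB·MF / (|MB||MF|), giving 76.56°.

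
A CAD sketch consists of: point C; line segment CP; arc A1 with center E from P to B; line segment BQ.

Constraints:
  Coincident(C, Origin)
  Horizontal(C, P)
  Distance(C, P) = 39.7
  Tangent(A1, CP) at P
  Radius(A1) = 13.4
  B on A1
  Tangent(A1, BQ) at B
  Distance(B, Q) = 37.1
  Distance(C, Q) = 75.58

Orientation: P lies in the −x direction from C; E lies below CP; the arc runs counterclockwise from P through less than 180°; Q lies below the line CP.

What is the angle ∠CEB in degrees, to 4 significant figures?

153.3°

C is at the origin; C and P share the same y with |CP| = 39.7 and P on the −x side, so P = (-39.70, 0.000). The tangent condition forces EP to be normal to CP, so E = P + (0, -13.4) = (-39.70, -13.40). Since EB ⟂ BQ (tangency), |EQ| = √(13.4² + 37.1²) = 39.45 regardless of where B sits on A1. So Q lies on both circle(C, 75.58) and circle(E, 39.45); the below-CP intersection is Q = (-58.17, -48.25). B is the foot of the tangent from Q: B = (-52.97, -11.52).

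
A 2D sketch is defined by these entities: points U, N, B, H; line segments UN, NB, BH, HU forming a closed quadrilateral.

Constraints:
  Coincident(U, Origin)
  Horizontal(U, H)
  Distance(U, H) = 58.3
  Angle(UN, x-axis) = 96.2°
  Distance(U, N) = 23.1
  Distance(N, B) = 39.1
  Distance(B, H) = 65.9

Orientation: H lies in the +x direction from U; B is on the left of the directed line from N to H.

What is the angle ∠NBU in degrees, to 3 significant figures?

15.7°

Checks: |NB| = 39.10 ✓; |BH| = 65.90 ✓.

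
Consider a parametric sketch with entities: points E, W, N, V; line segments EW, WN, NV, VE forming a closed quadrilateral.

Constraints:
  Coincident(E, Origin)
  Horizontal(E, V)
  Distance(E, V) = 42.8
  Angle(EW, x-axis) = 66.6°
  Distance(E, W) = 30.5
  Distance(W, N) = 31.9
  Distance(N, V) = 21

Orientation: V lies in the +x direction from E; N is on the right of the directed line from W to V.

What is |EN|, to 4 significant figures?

22.06

Checks: |WN| = 31.90 ✓; |NV| = 21.00 ✓.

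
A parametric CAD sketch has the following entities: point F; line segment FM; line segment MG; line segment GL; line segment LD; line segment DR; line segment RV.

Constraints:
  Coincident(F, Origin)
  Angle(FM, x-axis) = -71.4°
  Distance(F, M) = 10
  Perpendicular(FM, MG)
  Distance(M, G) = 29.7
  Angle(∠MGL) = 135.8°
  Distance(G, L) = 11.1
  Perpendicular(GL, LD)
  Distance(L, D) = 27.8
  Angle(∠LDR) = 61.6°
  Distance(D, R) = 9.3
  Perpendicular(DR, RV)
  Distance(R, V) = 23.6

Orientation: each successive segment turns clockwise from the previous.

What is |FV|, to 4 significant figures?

38.06

F is at the origin; FM runs at -71.4° with length 10.0, so M = (3.190, -9.478). The perpendicularity gives MG at right angles to FM, so MG runs at -161.4°; with |MG| = 29.7, G = (-24.96, -18.95). ∠MGL = 135.8° gives GL at 154.4° from the x-axis; with |GL| = 11.1, L = (-34.97, -14.15). GL ⟂ LD, so LD runs at 64.40°; with |LD| = 27.8, D = (-22.96, 10.92). ∠LDR = 61.6° gives DR at -54.00° from the x-axis; with |DR| = 9.3, R = (-17.49, 3.392). DR ⟂ RV, so RV runs at -144.0°; with |RV| = 23.6, V = (-36.58, -10.48). Then |FV| = |V − F| = 38.06.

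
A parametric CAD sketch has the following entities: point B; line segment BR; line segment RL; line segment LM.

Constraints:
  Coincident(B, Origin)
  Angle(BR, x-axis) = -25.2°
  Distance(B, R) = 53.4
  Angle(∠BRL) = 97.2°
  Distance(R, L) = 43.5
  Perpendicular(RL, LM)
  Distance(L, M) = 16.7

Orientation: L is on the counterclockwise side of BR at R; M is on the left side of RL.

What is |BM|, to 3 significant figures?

61.9

B is at the origin; BR runs at -25.2° with length 53.4, so R = 53.4·(cos -25.2°, sin -25.2°) = (48.3, -22.7). ∠BRL = 97.2°, so RL runs at -25.2° + (180° − 97.2°) = 57.6° from the x-axis; with |RL| = 43.5, L = R + 43.5·(cos 57.6°, sin 57.6°) = (71.6, 14.0). The perpendicularity gives LM at right angles to RL; with |LM| = 16.7 on the left of RL, M = L + 16.7·(-0.844, 0.536) = (57.5, 22.9). Then |BM| = |M − B| = 61.9.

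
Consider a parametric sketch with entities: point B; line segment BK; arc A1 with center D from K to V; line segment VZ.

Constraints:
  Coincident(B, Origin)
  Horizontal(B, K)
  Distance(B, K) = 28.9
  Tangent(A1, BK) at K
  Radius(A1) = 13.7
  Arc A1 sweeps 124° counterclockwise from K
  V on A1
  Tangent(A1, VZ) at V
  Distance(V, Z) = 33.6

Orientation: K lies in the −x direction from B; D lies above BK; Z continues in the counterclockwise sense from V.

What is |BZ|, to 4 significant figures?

61.17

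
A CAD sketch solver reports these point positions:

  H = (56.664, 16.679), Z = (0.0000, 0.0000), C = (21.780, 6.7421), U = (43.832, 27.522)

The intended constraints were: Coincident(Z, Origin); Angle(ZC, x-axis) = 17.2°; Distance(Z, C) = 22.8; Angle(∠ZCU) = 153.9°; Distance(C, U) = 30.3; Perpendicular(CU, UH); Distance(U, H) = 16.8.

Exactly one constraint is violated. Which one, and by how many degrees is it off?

Perpendicular(CU, UH) — off by 6.50°.

Z = (0.00, 0.00) ✓; ZC at 17.20° ✓; |ZC| = 22.80 ✓; ∠ZCU = 153.9° ✓; |CU| = 30.30 ✓; ∠(CU, UH) = 83.50° ✗; |UH| = 16.80 ✓.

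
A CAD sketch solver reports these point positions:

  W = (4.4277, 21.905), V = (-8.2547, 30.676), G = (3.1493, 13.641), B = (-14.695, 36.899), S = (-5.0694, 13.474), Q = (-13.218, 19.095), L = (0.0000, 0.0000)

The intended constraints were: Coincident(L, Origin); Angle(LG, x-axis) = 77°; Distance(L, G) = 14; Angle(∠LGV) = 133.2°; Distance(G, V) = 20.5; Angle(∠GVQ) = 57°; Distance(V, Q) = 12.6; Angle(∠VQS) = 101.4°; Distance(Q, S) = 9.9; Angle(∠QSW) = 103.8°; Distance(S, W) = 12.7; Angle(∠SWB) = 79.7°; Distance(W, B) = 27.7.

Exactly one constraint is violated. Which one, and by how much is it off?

Distance(W, B) = 27.7 — off by 3.40.

L = (0.00, 0.00) ✓; LG at 77.00° ✓; |LG| = 14.00 ✓; ∠LGV = 133.2° ✓; |GV| = 20.50 ✓; ∠GVQ = 57.00° ✓; |VQ| = 12.60 ✓; ∠VQS = 101.4° ✓; |QS| = 9.899 ✓; ∠QSW = 103.8° ✓; |SW| = 12.70 ✓; ∠SWB = 79.70° ✓; |WB| = 24.30 ✗.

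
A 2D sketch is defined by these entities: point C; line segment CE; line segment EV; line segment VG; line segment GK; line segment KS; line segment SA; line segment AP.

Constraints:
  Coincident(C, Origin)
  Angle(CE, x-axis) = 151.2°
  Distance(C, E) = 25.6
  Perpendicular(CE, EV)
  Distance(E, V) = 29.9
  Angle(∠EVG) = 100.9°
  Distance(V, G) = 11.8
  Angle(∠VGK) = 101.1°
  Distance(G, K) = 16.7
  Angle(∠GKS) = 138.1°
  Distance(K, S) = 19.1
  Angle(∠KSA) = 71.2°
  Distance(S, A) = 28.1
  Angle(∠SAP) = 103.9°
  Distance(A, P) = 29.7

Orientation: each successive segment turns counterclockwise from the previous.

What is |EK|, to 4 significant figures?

24.40

∠EVG = 100.9° gives VG at -39.70° from the x-axis; with |VG| = 11.8, G = (-27.76, -21.41). ∠VGK = 101.1° gives GK at 39.20° from the x-axis; with |GK| = 16.7, K = (-14.82, -10.85). Then |EK| = |K − E| = 24.40.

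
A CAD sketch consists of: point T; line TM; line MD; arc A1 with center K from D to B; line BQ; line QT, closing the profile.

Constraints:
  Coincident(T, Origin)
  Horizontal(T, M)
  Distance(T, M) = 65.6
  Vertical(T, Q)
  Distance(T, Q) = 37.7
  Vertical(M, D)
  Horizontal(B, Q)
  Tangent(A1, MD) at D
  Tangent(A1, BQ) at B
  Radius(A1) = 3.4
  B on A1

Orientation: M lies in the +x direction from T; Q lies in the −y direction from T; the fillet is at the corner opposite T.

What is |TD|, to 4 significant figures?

74.03

T is at the origin; T and M share the same y with |TM| = 65.6 and M on the +x side, so M = (65.60, 0.000). T and Q share the same x with |TQ| = 37.7 and Q on the −y side, so Q = (0.000, -37.70). The virtual corner opposite T is at (65.60, -37.70). A1 meets MD tangentially, so KD is at right angles to MD and since A1 is tangent to BQ there, KB ⟂ BQ, with radius 3.4, so the center K sits 3.4 in from both sides at K = (62.20, -34.30). That places the tangent points at D = (65.60, -34.30) on MD and B = (62.20, -37.70) on BQ. Then |TD| = |D − T| = 74.03.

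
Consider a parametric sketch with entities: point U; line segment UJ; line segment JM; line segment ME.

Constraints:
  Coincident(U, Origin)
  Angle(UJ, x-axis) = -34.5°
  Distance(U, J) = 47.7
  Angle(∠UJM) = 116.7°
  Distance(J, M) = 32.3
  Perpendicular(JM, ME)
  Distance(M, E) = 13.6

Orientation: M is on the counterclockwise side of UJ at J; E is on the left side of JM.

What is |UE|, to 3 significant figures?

61.1

∠UJM = 116.7°, so JM runs at -34.5° + (180° − 116.7°) = 28.8° from the x-axis; with |JM| = 32.3, M = J + 32.3·(cos 28.8°, sin 28.8°) = (67.6, -11.5). JM ⟂ ME; with |ME| = 13.6 on the left of JM, E = M + 13.6·(-0.482, 0.876) = (61.1, 0.461). Then |UE| = |E − U| = 61.1.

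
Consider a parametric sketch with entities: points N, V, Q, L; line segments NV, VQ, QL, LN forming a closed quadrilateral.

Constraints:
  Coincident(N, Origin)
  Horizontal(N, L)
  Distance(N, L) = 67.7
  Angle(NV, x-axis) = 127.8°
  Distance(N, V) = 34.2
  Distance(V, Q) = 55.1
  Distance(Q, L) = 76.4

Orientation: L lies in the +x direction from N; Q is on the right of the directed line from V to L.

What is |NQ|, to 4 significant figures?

25.87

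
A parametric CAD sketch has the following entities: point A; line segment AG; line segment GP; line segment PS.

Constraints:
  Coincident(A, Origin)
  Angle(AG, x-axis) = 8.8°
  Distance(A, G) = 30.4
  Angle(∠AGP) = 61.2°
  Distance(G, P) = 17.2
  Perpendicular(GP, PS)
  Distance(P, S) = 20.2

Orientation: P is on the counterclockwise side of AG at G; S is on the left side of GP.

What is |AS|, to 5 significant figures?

6.9279

∠AGP = 61.2°, so GP runs at 8.8° + (180° − 61.2°) = 127.60° from the x-axis; with |GP| = 17.2, P = G + 17.2·(cos 127.60°, sin 127.60°) = (19.548, 18.278). GP ⟂ PS; with |PS| = 20.2 on the left of GP, S = P + 20.2·(-0.79229, -0.61015) = (3.5434, 5.9532). Then |AS| = |S − A| = 6.9279.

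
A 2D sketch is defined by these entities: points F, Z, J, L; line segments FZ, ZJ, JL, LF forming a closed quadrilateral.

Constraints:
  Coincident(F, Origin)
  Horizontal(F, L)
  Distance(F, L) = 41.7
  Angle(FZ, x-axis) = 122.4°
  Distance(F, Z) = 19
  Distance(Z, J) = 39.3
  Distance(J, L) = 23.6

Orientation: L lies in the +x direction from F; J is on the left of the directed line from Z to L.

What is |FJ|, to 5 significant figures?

35.088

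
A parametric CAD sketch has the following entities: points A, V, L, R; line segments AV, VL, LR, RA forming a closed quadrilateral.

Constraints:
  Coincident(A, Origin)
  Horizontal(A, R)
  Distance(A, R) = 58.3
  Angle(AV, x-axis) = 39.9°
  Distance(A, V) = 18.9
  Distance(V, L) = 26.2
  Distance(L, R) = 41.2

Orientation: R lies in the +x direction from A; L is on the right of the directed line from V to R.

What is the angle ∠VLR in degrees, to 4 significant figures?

81.52°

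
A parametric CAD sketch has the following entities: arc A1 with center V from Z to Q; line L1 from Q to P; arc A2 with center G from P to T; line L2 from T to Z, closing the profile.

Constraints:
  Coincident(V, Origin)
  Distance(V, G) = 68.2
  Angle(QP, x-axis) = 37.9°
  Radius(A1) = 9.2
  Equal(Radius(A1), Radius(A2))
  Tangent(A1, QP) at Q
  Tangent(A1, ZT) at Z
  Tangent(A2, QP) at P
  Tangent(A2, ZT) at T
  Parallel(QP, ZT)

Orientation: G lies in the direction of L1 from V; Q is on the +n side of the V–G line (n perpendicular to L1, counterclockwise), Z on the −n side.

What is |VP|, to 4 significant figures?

68.82

The slot axis is L1's direction at 37.9°, so u = (cos 37.9°, sin 37.9°) = (0.7891, 0.6143) and n = (−sin 37.9°, cos 37.9°) = (-0.6143, 0.7891). V is at the origin and G lies 68.2 along u from V, so G = 68.2·u = (53.82, 41.89). Tangency of A1 to both parallel lines with radius 9.2 puts Q and Z at V ± 9.2·n: Q = (-5.651, 7.260), Z = (5.651, -7.260). Equal radii place P and T the same way about G: P = G + 9.2·n = (48.16, 49.15), T = G − 9.2·n = (59.47, 34.63). Then |VP| = |P − V| = 68.82.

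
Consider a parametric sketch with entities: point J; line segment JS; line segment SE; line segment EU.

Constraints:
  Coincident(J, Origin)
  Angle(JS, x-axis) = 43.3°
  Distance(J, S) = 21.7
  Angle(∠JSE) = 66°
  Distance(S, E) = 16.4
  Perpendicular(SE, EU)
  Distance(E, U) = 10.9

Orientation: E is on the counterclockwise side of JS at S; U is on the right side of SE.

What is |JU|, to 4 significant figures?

31.64

J is at the origin; JS runs at 43.3° with length 21.7, so S = 21.7·(cos 43.3°, sin 43.3°) = (15.79, 14.88). ∠JSE = 66.0°, so SE runs at 43.3° + (180° − 66.0°) = 157.3° from the x-axis; with |SE| = 16.4, E = S + 16.4·(cos 157.3°, sin 157.3°) = (0.6630, 21.21). The perpendicularity gives EU at right angles to SE; with |EU| = 10.9 on the right of SE, U = E + 10.9·(0.3859, 0.9225) = (4.869, 31.27). Then |JU| = |U − J| = 31.64.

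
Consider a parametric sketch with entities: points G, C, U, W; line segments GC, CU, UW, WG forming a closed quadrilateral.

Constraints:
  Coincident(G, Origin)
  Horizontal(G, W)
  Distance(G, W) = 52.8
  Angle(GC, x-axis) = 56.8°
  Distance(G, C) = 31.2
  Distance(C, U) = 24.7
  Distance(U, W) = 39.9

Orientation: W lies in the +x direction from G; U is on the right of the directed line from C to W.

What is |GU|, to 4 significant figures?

13.06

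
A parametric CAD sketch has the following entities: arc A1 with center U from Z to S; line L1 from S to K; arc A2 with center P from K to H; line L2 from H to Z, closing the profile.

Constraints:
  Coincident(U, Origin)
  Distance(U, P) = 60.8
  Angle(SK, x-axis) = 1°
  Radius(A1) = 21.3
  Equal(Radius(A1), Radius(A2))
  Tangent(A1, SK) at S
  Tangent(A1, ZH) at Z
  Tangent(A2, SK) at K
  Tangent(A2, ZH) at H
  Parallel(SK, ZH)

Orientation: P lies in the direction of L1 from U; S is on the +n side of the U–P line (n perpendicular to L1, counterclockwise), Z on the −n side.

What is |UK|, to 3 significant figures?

64.4

Tangency of A1 to both parallel lines with radius 21.3 puts S and Z at U ± 21.3·n: S = (-0.372, 21.3), Z = (0.372, -21.3). Equal radii place K and H the same way about P: K = P + 21.3·n = (60.4, 22.4), H = P − 21.3·n = (61.2, -20.2). Then |UK| = |K − U| = 64.4.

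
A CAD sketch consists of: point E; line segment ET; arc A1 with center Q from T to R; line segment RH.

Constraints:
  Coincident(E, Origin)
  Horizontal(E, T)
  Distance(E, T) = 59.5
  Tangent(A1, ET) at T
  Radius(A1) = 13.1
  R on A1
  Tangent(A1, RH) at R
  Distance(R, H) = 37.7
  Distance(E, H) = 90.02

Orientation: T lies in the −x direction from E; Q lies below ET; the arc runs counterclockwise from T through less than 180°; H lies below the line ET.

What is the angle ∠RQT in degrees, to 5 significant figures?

86.442°

Checks: E.y = 0.00, T.y = 0.00 ✓; |QT| = 13.10 ✓; |QR| = 13.10 ✓; ∠(QR, RH) = 90.00° ✓; |RH| = 37.70 ✓; |EH| = 90.02 ✓.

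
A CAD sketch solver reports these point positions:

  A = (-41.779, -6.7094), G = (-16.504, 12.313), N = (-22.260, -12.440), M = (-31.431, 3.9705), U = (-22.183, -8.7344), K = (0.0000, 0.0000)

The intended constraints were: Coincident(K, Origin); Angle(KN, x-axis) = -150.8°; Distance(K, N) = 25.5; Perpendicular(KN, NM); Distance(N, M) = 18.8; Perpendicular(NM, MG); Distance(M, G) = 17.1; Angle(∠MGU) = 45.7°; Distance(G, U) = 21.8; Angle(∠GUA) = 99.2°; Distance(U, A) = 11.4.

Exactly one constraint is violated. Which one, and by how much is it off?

Distance(U, A) = 11.4 — off by 8.30.

K = (0.00, 0.00) ✓; KN at -150.8° ✓; |KN| = 25.50 ✓; ∠(KN, NM) = 90.00° ✓; |NM| = 18.80 ✓; ∠(NM, MG) = 90.00° ✓; |MG| = 17.10 ✓; ∠MGU = 45.70° ✓; |GU| = 21.80 ✓; ∠GUA = 99.20° ✓; |UA| = 19.70 ✗.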